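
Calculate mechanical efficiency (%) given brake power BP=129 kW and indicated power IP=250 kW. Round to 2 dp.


eta_mech = (BP / IP) * 100
Ratio = 129 / 250 = 0.5160
eta_mech = 0.5160 * 100 = 51.60%


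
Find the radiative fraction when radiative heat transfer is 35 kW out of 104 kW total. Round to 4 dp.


f_rad = Q_rad / Q_total
f_rad = 35 / 104 = 0.3365


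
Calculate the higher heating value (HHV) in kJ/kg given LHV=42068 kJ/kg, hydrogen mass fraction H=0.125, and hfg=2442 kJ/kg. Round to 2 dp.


HHV = LHV + hfg * 9 * H
Water addition = 2442 * 9 * 0.125 = 2747.250 kJ/kg
HHV = 42068 + 2747.250 = 44815.25 kJ/kg


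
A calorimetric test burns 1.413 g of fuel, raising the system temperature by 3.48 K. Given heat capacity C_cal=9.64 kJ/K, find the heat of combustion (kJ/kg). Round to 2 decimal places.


Hc = C_cal * delta_T / m_fuel
Q_released = 9.64 * 3.48 = 33.5472 kJ
m_fuel = 1.413 g = 1.413/1000 kg = 0.001413 kg
Hc = 33.5472 / 0.001413 = 23741.83 kJ/kg


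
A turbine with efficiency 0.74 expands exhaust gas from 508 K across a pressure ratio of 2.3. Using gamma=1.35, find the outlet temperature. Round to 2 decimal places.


T_out = T_in * (1 - eta * (1 - PR^(-(gamma-1)/gamma)))
Exponent = -(1.35-1)/1.35 = -0.25925926
PR^exp = 2.3^(-0.25925926) = 0.80578413
Factor = 1 - 0.74*(1 - 0.80578413) = 0.85628026
T_out = 508 * 0.85628026 = 434.99 K


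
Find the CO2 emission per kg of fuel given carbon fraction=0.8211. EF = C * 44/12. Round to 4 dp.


EF = C_frac * (M_CO2 / M_C)
EF = 0.8211 * (44/12)
EF = 0.8211 * 3.666667 = 3.0107 kg_CO2/kg_fuel


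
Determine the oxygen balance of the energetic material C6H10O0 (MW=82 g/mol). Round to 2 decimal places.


OB = -1600 * (2C + H/2 - O) / MW
Inner = 2*6 + 10/2 - 0 = 17.00
OB = -1600 * 17.00 / 82 = -331.71%


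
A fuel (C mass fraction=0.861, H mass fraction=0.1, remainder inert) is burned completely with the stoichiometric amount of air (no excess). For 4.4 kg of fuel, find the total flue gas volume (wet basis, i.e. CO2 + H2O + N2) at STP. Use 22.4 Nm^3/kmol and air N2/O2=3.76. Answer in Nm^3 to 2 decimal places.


Per kg fuel: CO2 = (C/12 kmol)*22.4 = (0.861/12)*22.4 = 1.60720 Nm^3
Per kg fuel: H2O = (H/2 kmol)*22.4 = (0.1/2)*22.4 = 1.12000 Nm^3
O2 needed per kg fuel = C/12 + H/4 = 0.861/12 + 0.1/4 = 0.09675000 kmol
Per kg fuel: N2 = O2*3.76*22.4 = 0.09675000*3.76*22.4 = 8.14867 Nm^3
Total per kg = 1.60720 + 1.12000 + 8.14867 = 10.87587 Nm^3
Total = 10.87587 * 4.4 = 47.85 Nm^3


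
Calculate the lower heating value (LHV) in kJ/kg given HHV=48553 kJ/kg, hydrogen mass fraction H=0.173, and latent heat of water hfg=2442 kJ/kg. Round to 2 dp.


LHV = HHV - hfg * 9 * H
Water correction = 2442 * 9 * 0.173 = 3802.194 kJ/kg
LHV = 48553 - 3802.194 = 44750.81 kJ/kg


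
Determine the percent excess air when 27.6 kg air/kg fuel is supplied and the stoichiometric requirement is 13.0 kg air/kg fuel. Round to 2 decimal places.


Excess air = actual - stoichiometric = 27.6 - 13.0 = 14.60 kg/kg fuel
Excess air % = (excess / stoich) * 100 = (14.60 / 13.0) * 100 = 112.31%


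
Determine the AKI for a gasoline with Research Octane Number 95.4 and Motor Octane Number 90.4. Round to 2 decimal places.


AKI = (RON + MON) / 2
AKI = (95.4 + 90.4) / 2
AKI = 185.8 / 2 = 92.90


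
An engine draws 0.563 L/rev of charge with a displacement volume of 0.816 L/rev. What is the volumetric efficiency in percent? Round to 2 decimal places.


eta_v = (V_actual / V_disp) * 100
Ratio = 0.563 / 0.816 = 0.6900
eta_v = 0.6900 * 100 = 69.00%


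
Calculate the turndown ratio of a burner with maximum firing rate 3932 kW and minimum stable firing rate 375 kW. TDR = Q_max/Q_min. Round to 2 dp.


TDR = Q_max / Q_min
TDR = 3932 / 375 = 10.49


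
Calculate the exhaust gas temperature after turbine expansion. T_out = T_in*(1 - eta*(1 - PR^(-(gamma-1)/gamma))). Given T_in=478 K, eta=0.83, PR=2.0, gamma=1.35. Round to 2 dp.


T_out = T_in * (1 - eta * (1 - PR^(-(gamma-1)/gamma)))
Exponent = -(1.35-1)/1.35 = -0.25925926
PR^exp = 2.0^(-0.25925926) = 0.83551680
Factor = 1 - 0.83*(1 - 0.83551680) = 0.86347894
T_out = 478 * 0.86347894 = 412.74 K


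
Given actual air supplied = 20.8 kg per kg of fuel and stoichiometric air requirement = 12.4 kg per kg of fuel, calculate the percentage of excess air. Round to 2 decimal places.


Excess air = actual - stoichiometric = 20.8 - 12.4 = 8.40 kg/kg fuel
Excess air % = (excess / stoich) * 100 = (8.40 / 12.4) * 100 = 67.74%


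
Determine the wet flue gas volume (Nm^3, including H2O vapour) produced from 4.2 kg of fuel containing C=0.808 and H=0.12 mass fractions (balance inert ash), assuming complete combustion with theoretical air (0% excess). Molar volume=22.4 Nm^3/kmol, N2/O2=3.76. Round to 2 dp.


Per kg fuel: CO2 = (C/12 kmol)*22.4 = (0.808/12)*22.4 = 1.50827 Nm^3
Per kg fuel: H2O = (H/2 kmol)*22.4 = (0.12/2)*22.4 = 1.34400 Nm^3
O2 needed per kg fuel = C/12 + H/4 = 0.808/12 + 0.12/4 = 0.09733333 kmol
Per kg fuel: N2 = O2*3.76*22.4 = 0.09733333*3.76*22.4 = 8.19780 Nm^3
Total per kg = 1.50827 + 1.34400 + 8.19780 = 11.05007 Nm^3
Total = 11.05007 * 4.2 = 46.41 Nm^3


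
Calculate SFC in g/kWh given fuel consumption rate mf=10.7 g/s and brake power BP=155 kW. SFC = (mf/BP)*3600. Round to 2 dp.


SFC = (mf / BP) * 3600
Rate = 10.7 / 155 = 0.069032 g/(s*kW)
SFC = 0.069032 * 3600 = 248.52 g/kWh


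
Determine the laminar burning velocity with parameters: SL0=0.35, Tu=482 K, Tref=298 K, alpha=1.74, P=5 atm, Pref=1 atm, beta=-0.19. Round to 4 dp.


SL = SL0 * (Tu/Tref)^alpha * (P/Pref)^beta
T ratio = 482/298 = 1.61744966
(T ratio)^alpha = 1.61744966^1.74 = 2.308690
(P/Pref)^beta = 5^(-0.19) = 0.736539
SL = 0.35 * 2.308690 * 0.736539 = 0.5952 m/s


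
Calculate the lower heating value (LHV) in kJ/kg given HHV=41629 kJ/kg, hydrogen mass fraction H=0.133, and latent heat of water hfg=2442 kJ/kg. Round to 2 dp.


LHV = HHV - hfg * 9 * H
Water correction = 2442 * 9 * 0.133 = 2923.074 kJ/kg
LHV = 41629 - 2923.074 = 38705.93 kJ/kg


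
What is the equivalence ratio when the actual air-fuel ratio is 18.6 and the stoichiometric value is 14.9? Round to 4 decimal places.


phi = AFR_stoich / AFR_actual
phi = 14.9 / 18.6 = 0.8011


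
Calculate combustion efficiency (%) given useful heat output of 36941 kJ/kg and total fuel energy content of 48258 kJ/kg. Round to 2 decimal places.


Efficiency = (Q_useful / Q_fuel) * 100
Efficiency = (36941 / 48258) * 100
Efficiency = 0.7655 * 100 = 76.55%


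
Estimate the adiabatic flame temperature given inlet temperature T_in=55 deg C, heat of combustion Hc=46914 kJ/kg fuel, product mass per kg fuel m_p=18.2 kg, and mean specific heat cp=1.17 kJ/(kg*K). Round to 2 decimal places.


T_ad = T_in + Hc / (m_p * cp)
Denominator = 18.2 * 1.17 = 21.2940
Temperature rise = 46914 / 21.2940 = 2203.16 K
T_ad = 55 + 2203.16 = 2258.16 deg C


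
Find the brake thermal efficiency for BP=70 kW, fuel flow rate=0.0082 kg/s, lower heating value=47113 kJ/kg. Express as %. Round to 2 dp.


eta_BTE = (BP / (mf * LHV)) * 100
Denominator = 0.0082 * 47113 = 386.3266 kW
eta_BTE = (70 / 386.3266) * 100 = 18.12%


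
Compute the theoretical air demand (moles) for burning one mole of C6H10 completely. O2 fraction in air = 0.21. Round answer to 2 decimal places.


Balanced combustion: C6H10 + 8.5 O2 -> 6 CO2 + 5 H2O
O2 needed = C + H/4 = 6 + 10/4 = 8.50 moles
Air moles = O2 / 0.21 = 8.50 / 0.21 = 40.48 moles air


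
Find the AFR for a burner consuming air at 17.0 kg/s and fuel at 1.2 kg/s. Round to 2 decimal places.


AFR = m_air / m_fuel
AFR = 17.0 / 1.2 = 14.17


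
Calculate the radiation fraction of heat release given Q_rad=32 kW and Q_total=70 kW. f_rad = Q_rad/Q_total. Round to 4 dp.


f_rad = Q_rad / Q_total
f_rad = 32 / 70 = 0.4571


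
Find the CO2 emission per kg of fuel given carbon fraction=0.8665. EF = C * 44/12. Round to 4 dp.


EF = C_frac * (M_CO2 / M_C)
EF = 0.8665 * (44/12)
EF = 0.8665 * 3.666667 = 3.1772 kg_CO2/kg_fuel


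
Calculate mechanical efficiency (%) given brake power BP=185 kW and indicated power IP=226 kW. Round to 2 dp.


eta_mech = (BP / IP) * 100
Ratio = 185 / 226 = 0.8186
eta_mech = 0.8186 * 100 = 81.86%


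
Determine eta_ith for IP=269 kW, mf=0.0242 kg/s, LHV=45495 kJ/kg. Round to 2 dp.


eta_ith = (IP / (mf * LHV)) * 100
Denominator = 0.0242 * 45495 = 1100.9790 kW
eta_ith = (269 / 1100.9790) * 100 = 24.43%


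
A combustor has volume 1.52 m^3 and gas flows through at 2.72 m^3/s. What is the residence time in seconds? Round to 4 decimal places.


tau = V / Q_flow
tau = 1.52 / 2.72 = 0.5588 s


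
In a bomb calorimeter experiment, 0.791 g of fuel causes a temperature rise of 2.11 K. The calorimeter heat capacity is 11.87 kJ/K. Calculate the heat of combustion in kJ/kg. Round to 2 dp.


Hc = C_cal * delta_T / m_fuel
Q_released = 11.87 * 2.11 = 25.0457 kJ
m_fuel = 0.791 g = 0.791/1000 kg = 0.000791 kg
Hc = 25.0457 / 0.000791 = 31663.34 kJ/kg


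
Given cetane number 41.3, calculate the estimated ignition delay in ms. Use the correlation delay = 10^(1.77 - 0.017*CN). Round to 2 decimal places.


delay = 10^(1.77 - 0.017*CN)
Exponent = 1.77 - 0.017*41.3 = 1.0679
delay = 10^1.0679 = 11.69 ms


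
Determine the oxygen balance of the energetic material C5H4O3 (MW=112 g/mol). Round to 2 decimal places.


OB = -1600 * (2C + H/2 - O) / MW
Inner = 2*5 + 4/2 - 3 = 9.00
OB = -1600 * 9.00 / 112 = -128.57%


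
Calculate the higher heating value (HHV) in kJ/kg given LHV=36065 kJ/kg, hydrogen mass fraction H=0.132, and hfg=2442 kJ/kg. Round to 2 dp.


HHV = LHV + hfg * 9 * H
Water addition = 2442 * 9 * 0.132 = 2901.096 kJ/kg
HHV = 36065 + 2901.096 = 38966.10 kJ/kg


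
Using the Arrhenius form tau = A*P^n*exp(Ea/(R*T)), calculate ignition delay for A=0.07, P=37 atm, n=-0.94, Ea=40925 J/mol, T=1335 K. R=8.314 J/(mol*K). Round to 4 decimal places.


tau = A * P^n * exp(Ea/(R*T))
P^n = 37^(-0.94) = 0.03356529
Ea/(R*T) = 40925/(8.314*1335) = 3.687206
exp(Ea/(R*T)) = 39.933118
tau = 0.07 * 0.03356529 * 39.933118 = 0.0938 ms


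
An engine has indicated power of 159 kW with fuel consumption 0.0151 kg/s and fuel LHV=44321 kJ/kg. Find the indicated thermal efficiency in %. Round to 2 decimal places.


eta_ith = (IP / (mf * LHV)) * 100
Denominator = 0.0151 * 44321 = 669.2471 kW
eta_ith = (159 / 669.2471) * 100 = 23.76%


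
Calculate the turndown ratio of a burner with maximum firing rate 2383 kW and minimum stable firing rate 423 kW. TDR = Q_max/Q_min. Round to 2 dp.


TDR = Q_max / Q_min
TDR = 2383 / 423 = 5.63


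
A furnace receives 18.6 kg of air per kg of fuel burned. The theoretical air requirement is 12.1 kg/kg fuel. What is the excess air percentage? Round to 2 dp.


Excess air = actual - stoichiometric = 18.6 - 12.1 = 6.50 kg/kg fuel
Excess air % = (excess / stoich) * 100 = (6.50 / 12.1) * 100 = 53.72%


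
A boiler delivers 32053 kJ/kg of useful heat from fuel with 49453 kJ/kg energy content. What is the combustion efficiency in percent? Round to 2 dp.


Efficiency = (Q_useful / Q_fuel) * 100
Efficiency = (32053 / 49453) * 100
Efficiency = 0.6482 * 100 = 64.82%


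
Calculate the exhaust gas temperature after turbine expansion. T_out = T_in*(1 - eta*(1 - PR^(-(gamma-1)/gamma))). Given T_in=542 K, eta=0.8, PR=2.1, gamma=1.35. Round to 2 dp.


T_out = T_in * (1 - eta * (1 - PR^(-(gamma-1)/gamma)))
Exponent = -(1.35-1)/1.35 = -0.25925926
PR^exp = 2.1^(-0.25925926) = 0.82501466
Factor = 1 - 0.8*(1 - 0.82501466) = 0.86001173
T_out = 542 * 0.86001173 = 466.13 K


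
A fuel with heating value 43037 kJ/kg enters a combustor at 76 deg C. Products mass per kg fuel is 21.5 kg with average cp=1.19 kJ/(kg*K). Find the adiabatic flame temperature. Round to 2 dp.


T_ad = T_in + Hc / (m_p * cp)
Denominator = 21.5 * 1.19 = 25.5850
Temperature rise = 43037 / 25.5850 = 1682.12 K
T_ad = 76 + 1682.12 = 1758.12 deg C


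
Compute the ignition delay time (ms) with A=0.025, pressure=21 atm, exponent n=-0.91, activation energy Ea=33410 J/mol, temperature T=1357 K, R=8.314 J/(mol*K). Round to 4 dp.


tau = A * P^n * exp(Ea/(R*T))
P^n = 21^(-0.91) = 0.06262972
Ea/(R*T) = 33410/(8.314*1357) = 2.961329
exp(Ea/(R*T)) = 19.323629
tau = 0.025 * 0.06262972 * 19.323629 = 0.0303 ms


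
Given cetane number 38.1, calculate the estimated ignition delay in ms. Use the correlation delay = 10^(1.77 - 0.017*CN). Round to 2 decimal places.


delay = 10^(1.77 - 0.017*CN)
Exponent = 1.77 - 0.017*38.1 = 1.1223
delay = 10^1.1223 = 13.25 ms


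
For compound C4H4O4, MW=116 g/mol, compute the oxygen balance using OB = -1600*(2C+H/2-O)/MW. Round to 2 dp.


OB = -1600 * (2C + H/2 - O) / MW
Inner = 2*4 + 4/2 - 4 = 6.00
OB = -1600 * 6.00 / 116 = -82.76%


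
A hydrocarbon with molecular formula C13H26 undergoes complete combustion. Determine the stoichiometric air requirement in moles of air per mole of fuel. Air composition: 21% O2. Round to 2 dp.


Balanced combustion: C13H26 + 19.5 O2 -> 13 CO2 + 13 H2O
O2 needed = C + H/4 = 13 + 26/4 = 19.50 moles
Air moles = O2 / 0.21 = 19.50 / 0.21 = 92.86 moles air


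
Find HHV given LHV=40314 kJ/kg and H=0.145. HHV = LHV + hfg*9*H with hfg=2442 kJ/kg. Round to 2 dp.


HHV = LHV + hfg * 9 * H
Water addition = 2442 * 9 * 0.145 = 3186.810 kJ/kg
HHV = 40314 + 3186.810 = 43500.81 kJ/kg


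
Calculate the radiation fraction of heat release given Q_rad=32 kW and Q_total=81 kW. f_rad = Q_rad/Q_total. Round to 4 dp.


f_rad = Q_rad / Q_total
f_rad = 32 / 81 = 0.3951


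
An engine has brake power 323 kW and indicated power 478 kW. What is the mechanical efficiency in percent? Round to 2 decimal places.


eta_mech = (BP / IP) * 100
Ratio = 323 / 478 = 0.6757
eta_mech = 0.6757 * 100 = 67.57%


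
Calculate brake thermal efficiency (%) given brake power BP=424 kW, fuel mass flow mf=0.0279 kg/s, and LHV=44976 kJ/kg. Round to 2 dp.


eta_BTE = (BP / (mf * LHV)) * 100
Denominator = 0.0279 * 44976 = 1254.8304 kW
eta_BTE = (424 / 1254.8304) * 100 = 33.79%


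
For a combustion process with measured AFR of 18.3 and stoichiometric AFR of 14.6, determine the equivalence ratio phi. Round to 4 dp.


phi = AFR_stoich / AFR_actual
phi = 14.6 / 18.3 = 0.7978


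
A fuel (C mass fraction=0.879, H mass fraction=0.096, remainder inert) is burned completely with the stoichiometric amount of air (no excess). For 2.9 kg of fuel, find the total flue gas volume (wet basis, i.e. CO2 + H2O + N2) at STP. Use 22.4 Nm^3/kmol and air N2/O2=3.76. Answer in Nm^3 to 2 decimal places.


Per kg fuel: CO2 = (C/12 kmol)*22.4 = (0.879/12)*22.4 = 1.64080 Nm^3
Per kg fuel: H2O = (H/2 kmol)*22.4 = (0.096/2)*22.4 = 1.07520 Nm^3
O2 needed per kg fuel = C/12 + H/4 = 0.879/12 + 0.096/4 = 0.09725000 kmol
Per kg fuel: N2 = O2*3.76*22.4 = 0.09725000*3.76*22.4 = 8.19078 Nm^3
Total per kg = 1.64080 + 1.07520 + 8.19078 = 10.90678 Nm^3
Total = 10.90678 * 2.9 = 31.63 Nm^3


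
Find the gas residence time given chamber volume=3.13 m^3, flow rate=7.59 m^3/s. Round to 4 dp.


tau = V / Q_flow
tau = 3.13 / 7.59 = 0.4124 s


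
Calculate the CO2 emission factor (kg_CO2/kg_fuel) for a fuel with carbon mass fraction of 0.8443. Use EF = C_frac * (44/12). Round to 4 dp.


EF = C_frac * (M_CO2 / M_C)
EF = 0.8443 * (44/12)
EF = 0.8443 * 3.666667 = 3.0958 kg_CO2/kg_fuel


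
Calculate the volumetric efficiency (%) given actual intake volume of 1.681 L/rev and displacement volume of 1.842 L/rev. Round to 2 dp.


eta_v = (V_actual / V_disp) * 100
Ratio = 1.681 / 1.842 = 0.9126
eta_v = 0.9126 * 100 = 91.26%


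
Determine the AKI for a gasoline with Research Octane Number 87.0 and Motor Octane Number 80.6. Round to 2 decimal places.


AKI = (RON + MON) / 2
AKI = (87.0 + 80.6) / 2
AKI = 167.6 / 2 = 83.80


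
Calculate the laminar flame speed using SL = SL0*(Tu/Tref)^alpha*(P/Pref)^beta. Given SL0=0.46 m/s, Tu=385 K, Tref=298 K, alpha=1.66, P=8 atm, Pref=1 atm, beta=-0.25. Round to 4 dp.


SL = SL0 * (Tu/Tref)^alpha * (P/Pref)^beta
T ratio = 385/298 = 1.29194631
(T ratio)^alpha = 1.29194631^1.66 = 1.529910
(P/Pref)^beta = 8^(-0.25) = 0.594604
SL = 0.46 * 1.529910 * 0.594604 = 0.4185 m/s


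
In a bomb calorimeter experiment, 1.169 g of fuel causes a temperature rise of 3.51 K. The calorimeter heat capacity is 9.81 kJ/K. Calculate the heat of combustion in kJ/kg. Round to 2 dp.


Hc = C_cal * delta_T / m_fuel
Q_released = 9.81 * 3.51 = 34.4331 kJ
m_fuel = 1.169 g = 1.169/1000 kg = 0.001169 kg
Hc = 34.4331 / 0.001169 = 29455.18 kJ/kg


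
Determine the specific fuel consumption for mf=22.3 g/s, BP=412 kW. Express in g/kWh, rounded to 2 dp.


SFC = (mf / BP) * 3600
Rate = 22.3 / 412 = 0.054126 g/(s*kW)
SFC = 0.054126 * 3600 = 194.85 g/kWh


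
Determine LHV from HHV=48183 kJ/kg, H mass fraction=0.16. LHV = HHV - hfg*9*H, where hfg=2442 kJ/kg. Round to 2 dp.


LHV = HHV - hfg * 9 * H
Water correction = 2442 * 9 * 0.16 = 3516.480 kJ/kg
LHV = 48183 - 3516.480 = 44666.52 kJ/kg


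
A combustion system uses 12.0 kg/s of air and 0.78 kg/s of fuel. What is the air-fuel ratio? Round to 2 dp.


AFR = m_air / m_fuel
AFR = 12.0 / 0.78 = 15.38


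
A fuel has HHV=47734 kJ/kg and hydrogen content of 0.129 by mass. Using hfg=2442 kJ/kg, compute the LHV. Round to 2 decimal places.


LHV = HHV - hfg * 9 * H
Water correction = 2442 * 9 * 0.129 = 2835.162 kJ/kg
LHV = 47734 - 2835.162 = 44898.84 kJ/kg


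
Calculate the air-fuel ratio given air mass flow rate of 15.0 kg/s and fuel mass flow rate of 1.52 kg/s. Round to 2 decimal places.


AFR = m_air / m_fuel
AFR = 15.0 / 1.52 = 9.87


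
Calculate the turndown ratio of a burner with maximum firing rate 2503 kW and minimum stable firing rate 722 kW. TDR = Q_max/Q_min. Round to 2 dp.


TDR = Q_max / Q_min
TDR = 2503 / 722 = 3.47


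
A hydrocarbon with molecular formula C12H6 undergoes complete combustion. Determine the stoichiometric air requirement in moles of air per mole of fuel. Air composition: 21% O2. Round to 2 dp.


Balanced combustion: C12H6 + 13.5 O2 -> 12 CO2 + 3 H2O
O2 needed = C + H/4 = 12 + 6/4 = 13.50 moles
Air moles = O2 / 0.21 = 13.50 / 0.21 = 64.29 moles air


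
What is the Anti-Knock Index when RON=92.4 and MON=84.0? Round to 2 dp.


AKI = (RON + MON) / 2
AKI = (92.4 + 84.0) / 2
AKI = 176.4 / 2 = 88.20


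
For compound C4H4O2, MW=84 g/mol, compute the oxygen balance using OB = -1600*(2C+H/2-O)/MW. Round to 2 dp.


OB = -1600 * (2C + H/2 - O) / MW
Inner = 2*4 + 4/2 - 2 = 8.00
OB = -1600 * 8.00 / 84 = -152.38%


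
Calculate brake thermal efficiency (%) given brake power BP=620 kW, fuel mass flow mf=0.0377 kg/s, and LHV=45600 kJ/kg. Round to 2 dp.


eta_BTE = (BP / (mf * LHV)) * 100
Denominator = 0.0377 * 45600 = 1719.1200 kW
eta_BTE = (620 / 1719.1200) * 100 = 36.06%


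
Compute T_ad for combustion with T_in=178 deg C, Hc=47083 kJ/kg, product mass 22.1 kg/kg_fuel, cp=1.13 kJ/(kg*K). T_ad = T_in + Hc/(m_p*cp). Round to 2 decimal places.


T_ad = T_in + Hc / (m_p * cp)
Denominator = 22.1 * 1.13 = 24.9730
Temperature rise = 47083 / 24.9730 = 1885.36 K
T_ad = 178 + 1885.36 = 2063.36 deg C


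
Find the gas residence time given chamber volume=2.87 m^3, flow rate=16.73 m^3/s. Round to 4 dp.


tau = V / Q_flow
tau = 2.87 / 16.73 = 0.1715 s


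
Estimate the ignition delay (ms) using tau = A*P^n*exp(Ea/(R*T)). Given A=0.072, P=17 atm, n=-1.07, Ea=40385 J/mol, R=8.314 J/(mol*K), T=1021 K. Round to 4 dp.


tau = A * P^n * exp(Ea/(R*T))
P^n = 17^(-1.07) = 0.04824137
Ea/(R*T) = 40385/(8.314*1021) = 4.757561
exp(Ea/(R*T)) = 116.461478
tau = 0.072 * 0.04824137 * 116.461478 = 0.4045 ms


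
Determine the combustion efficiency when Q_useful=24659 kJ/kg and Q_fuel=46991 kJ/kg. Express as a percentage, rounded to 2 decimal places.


Efficiency = (Q_useful / Q_fuel) * 100
Efficiency = (24659 / 46991) * 100
Efficiency = 0.5248 * 100 = 52.48%


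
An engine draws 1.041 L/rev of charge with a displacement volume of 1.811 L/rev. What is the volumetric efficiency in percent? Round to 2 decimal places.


eta_v = (V_actual / V_disp) * 100
Ratio = 1.041 / 1.811 = 0.5748
eta_v = 0.5748 * 100 = 57.48%


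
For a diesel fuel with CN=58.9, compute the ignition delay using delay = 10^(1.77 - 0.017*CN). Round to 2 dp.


delay = 10^(1.77 - 0.017*CN)
Exponent = 1.77 - 0.017*58.9 = 0.7687
delay = 10^0.7687 = 5.87 ms


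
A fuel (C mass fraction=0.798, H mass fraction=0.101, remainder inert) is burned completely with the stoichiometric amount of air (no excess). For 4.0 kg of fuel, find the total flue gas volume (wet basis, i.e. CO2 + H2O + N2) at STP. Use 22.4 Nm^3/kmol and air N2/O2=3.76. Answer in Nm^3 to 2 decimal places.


Per kg fuel: CO2 = (C/12 kmol)*22.4 = (0.798/12)*22.4 = 1.48960 Nm^3
Per kg fuel: H2O = (H/2 kmol)*22.4 = (0.101/2)*22.4 = 1.13120 Nm^3
O2 needed per kg fuel = C/12 + H/4 = 0.798/12 + 0.101/4 = 0.09175000 kmol
Per kg fuel: N2 = O2*3.76*22.4 = 0.09175000*3.76*22.4 = 7.72755 Nm^3
Total per kg = 1.48960 + 1.13120 + 7.72755 = 10.34835 Nm^3
Total = 10.34835 * 4.0 = 41.39 Nm^3


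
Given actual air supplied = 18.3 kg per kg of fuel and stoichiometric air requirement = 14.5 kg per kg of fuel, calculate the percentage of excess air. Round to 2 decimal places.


Excess air = actual - stoichiometric = 18.3 - 14.5 = 3.80 kg/kg fuel
Excess air % = (excess / stoich) * 100 = (3.80 / 14.5) * 100 = 26.21%


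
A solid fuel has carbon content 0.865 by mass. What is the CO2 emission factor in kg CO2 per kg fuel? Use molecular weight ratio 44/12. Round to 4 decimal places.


EF = C_frac * (M_CO2 / M_C)
EF = 0.865 * (44/12)
EF = 0.865 * 3.666667 = 3.1717 kg_CO2/kg_fuel


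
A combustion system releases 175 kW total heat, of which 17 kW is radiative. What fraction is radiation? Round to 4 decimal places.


f_rad = Q_rad / Q_total
f_rad = 17 / 175 = 0.0971


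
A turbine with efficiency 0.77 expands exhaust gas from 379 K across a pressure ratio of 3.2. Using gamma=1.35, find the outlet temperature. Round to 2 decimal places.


T_out = T_in * (1 - eta * (1 - PR^(-(gamma-1)/gamma)))
Exponent = -(1.35-1)/1.35 = -0.25925926
PR^exp = 3.2^(-0.25925926) = 0.73966521
Factor = 1 - 0.77*(1 - 0.73966521) = 0.79954221
T_out = 379 * 0.79954221 = 303.03 K


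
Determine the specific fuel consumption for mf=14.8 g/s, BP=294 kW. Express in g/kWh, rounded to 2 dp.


SFC = (mf / BP) * 3600
Rate = 14.8 / 294 = 0.050340 g/(s*kW)
SFC = 0.050340 * 3600 = 181.22 g/kWh


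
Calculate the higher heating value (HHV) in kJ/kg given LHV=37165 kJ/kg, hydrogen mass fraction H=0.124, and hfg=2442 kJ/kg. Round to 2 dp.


HHV = LHV + hfg * 9 * H
Water addition = 2442 * 9 * 0.124 = 2725.272 kJ/kg
HHV = 37165 + 2725.272 = 39890.27 kJ/kg


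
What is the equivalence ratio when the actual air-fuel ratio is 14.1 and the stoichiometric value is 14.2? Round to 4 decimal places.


phi = AFR_stoich / AFR_actual
phi = 14.2 / 14.1 = 1.0071


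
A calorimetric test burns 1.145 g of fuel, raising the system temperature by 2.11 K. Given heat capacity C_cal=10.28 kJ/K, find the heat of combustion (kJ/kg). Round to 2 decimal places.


Hc = C_cal * delta_T / m_fuel
Q_released = 10.28 * 2.11 = 21.6908 kJ
m_fuel = 1.145 g = 1.145/1000 kg = 0.001145 kg
Hc = 21.6908 / 0.001145 = 18943.93 kJ/kg


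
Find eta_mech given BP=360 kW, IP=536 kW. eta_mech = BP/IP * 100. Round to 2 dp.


eta_mech = (BP / IP) * 100
Ratio = 360 / 536 = 0.6716
eta_mech = 0.6716 * 100 = 67.16%


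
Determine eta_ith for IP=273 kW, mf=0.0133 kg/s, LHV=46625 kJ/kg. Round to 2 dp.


eta_ith = (IP / (mf * LHV)) * 100
Denominator = 0.0133 * 46625 = 620.1125 kW
eta_ith = (273 / 620.1125) * 100 = 44.02%


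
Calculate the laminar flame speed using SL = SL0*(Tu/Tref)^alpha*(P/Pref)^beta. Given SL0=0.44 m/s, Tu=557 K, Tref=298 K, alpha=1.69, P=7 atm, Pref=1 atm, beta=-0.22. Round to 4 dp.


SL = SL0 * (Tu/Tref)^alpha * (P/Pref)^beta
T ratio = 557/298 = 1.86912752
(T ratio)^alpha = 1.86912752^1.69 = 2.877861
(P/Pref)^beta = 7^(-0.22) = 0.651746
SL = 0.44 * 2.877861 * 0.651746 = 0.8253 m/s


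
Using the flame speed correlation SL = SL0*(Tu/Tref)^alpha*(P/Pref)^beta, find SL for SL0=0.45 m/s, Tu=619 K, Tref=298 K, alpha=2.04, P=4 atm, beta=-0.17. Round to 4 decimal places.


SL = SL0 * (Tu/Tref)^alpha * (P/Pref)^beta
T ratio = 619/298 = 2.07718121
(T ratio)^alpha = 2.07718121^2.04 = 4.442708
(P/Pref)^beta = 4^(-0.17) = 0.790041
SL = 0.45 * 4.442708 * 0.790041 = 1.5795 m/s


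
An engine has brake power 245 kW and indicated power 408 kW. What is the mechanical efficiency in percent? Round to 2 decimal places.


eta_mech = (BP / IP) * 100
Ratio = 245 / 408 = 0.6005
eta_mech = 0.6005 * 100 = 60.05%


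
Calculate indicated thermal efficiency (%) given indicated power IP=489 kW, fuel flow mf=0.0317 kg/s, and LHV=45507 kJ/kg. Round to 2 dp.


eta_ith = (IP / (mf * LHV)) * 100
Denominator = 0.0317 * 45507 = 1442.5719 kW
eta_ith = (489 / 1442.5719) * 100 = 33.90%


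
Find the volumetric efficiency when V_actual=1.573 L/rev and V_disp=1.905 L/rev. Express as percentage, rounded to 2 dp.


eta_v = (V_actual / V_disp) * 100
Ratio = 1.573 / 1.905 = 0.8257
eta_v = 0.8257 * 100 = 82.57%


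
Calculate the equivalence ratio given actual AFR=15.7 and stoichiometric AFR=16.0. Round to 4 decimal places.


phi = AFR_stoich / AFR_actual
phi = 16.0 / 15.7 = 1.0191


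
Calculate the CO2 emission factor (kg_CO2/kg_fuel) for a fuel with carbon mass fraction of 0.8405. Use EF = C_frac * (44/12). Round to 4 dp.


EF = C_frac * (M_CO2 / M_C)
EF = 0.8405 * (44/12)
EF = 0.8405 * 3.666667 = 3.0818 kg_CO2/kg_fuel


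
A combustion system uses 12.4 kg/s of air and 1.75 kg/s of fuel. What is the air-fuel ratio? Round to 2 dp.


AFR = m_air / m_fuel
AFR = 12.4 / 1.75 = 7.09


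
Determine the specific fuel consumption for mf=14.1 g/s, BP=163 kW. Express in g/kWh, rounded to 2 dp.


SFC = (mf / BP) * 3600
Rate = 14.1 / 163 = 0.086503 g/(s*kW)
SFC = 0.086503 * 3600 = 311.41 g/kWh


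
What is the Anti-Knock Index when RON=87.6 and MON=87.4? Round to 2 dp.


AKI = (RON + MON) / 2
AKI = (87.6 + 87.4) / 2
AKI = 175.0 / 2 = 87.50


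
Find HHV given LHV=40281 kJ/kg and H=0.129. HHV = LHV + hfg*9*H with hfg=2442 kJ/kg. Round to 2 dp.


HHV = LHV + hfg * 9 * H
Water addition = 2442 * 9 * 0.129 = 2835.162 kJ/kg
HHV = 40281 + 2835.162 = 43116.16 kJ/kg


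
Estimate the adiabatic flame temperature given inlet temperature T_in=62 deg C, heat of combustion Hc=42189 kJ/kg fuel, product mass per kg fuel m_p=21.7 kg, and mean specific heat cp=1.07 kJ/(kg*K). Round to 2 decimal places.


T_ad = T_in + Hc / (m_p * cp)
Denominator = 21.7 * 1.07 = 23.2190
Temperature rise = 42189 / 23.2190 = 1817.00 K
T_ad = 62 + 1817.00 = 1879.00 deg C


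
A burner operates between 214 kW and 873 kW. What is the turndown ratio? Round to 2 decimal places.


TDR = Q_max / Q_min
TDR = 873 / 214 = 4.08


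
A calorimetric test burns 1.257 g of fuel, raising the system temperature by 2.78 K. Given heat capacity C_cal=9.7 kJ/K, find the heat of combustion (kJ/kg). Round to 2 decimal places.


Hc = C_cal * delta_T / m_fuel
Q_released = 9.7 * 2.78 = 26.9660 kJ
m_fuel = 1.257 g = 1.257/1000 kg = 0.001257 kg
Hc = 26.9660 / 0.001257 = 21452.67 kJ/kg


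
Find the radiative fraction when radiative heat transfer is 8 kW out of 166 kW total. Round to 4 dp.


f_rad = Q_rad / Q_total
f_rad = 8 / 166 = 0.0482


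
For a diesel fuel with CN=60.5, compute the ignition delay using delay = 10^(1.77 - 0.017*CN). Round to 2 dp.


delay = 10^(1.77 - 0.017*CN)
Exponent = 1.77 - 0.017*60.5 = 0.7415
delay = 10^0.7415 = 5.51 ms


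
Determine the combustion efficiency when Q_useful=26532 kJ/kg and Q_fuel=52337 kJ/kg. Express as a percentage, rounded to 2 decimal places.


Efficiency = (Q_useful / Q_fuel) * 100
Efficiency = (26532 / 52337) * 100
Efficiency = 0.5069 * 100 = 50.69%


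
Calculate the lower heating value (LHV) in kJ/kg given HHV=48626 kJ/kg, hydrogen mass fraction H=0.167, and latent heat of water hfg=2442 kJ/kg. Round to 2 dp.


LHV = HHV - hfg * 9 * H
Water correction = 2442 * 9 * 0.167 = 3670.326 kJ/kg
LHV = 48626 - 3670.326 = 44955.67 kJ/kg


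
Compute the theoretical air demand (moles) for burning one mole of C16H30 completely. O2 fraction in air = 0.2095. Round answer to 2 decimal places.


Balanced combustion: C16H30 + 23.5 O2 -> 16 CO2 + 15 H2O
O2 needed = C + H/4 = 16 + 30/4 = 23.50 moles
Air moles = O2 / 0.2095 = 23.50 / 0.2095 = 112.17 moles air


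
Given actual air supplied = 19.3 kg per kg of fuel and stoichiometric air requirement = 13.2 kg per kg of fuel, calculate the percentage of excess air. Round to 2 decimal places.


Excess air = actual - stoichiometric = 19.3 - 13.2 = 6.10 kg/kg fuel
Excess air % = (excess / stoich) * 100 = (6.10 / 13.2) * 100 = 46.21%


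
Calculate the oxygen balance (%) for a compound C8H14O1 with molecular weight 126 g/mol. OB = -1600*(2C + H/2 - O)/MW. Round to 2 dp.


OB = -1600 * (2C + H/2 - O) / MW
Inner = 2*8 + 14/2 - 1 = 22.00
OB = -1600 * 22.00 / 126 = -279.37%


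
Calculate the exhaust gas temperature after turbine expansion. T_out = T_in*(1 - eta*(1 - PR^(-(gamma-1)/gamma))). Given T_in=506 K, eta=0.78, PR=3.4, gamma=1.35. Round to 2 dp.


T_out = T_in * (1 - eta * (1 - PR^(-(gamma-1)/gamma)))
Exponent = -(1.35-1)/1.35 = -0.25925926
PR^exp = 3.4^(-0.25925926) = 0.72813041
Factor = 1 - 0.78*(1 - 0.72813041) = 0.78794172
T_out = 506 * 0.78794172 = 398.70 K


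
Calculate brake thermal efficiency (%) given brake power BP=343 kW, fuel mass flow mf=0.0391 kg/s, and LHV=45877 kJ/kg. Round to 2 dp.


eta_BTE = (BP / (mf * LHV)) * 100
Denominator = 0.0391 * 45877 = 1793.7907 kW
eta_BTE = (343 / 1793.7907) * 100 = 19.12%


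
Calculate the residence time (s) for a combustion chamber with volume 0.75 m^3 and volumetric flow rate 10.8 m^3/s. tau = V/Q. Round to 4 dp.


tau = V / Q_flow
tau = 0.75 / 10.8 = 0.0694 s


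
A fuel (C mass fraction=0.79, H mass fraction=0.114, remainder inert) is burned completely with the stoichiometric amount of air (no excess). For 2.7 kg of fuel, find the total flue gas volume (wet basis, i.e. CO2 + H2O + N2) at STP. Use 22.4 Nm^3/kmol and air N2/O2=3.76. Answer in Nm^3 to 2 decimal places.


Per kg fuel: CO2 = (C/12 kmol)*22.4 = (0.79/12)*22.4 = 1.47467 Nm^3
Per kg fuel: H2O = (H/2 kmol)*22.4 = (0.114/2)*22.4 = 1.27680 Nm^3
O2 needed per kg fuel = C/12 + H/4 = 0.79/12 + 0.114/4 = 0.09433333 kmol
Per kg fuel: N2 = O2*3.76*22.4 = 0.09433333*3.76*22.4 = 7.94513 Nm^3
Total per kg = 1.47467 + 1.27680 + 7.94513 = 10.69660 Nm^3
Total = 10.69660 * 2.7 = 28.88 Nm^3


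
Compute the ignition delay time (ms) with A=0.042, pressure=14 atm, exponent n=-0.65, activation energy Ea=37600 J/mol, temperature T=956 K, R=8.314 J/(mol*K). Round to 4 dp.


tau = A * P^n * exp(Ea/(R*T))
P^n = 14^(-0.65) = 0.17989404
Ea/(R*T) = 37600/(8.314*956) = 4.730640
exp(Ea/(R*T)) = 113.368135
tau = 0.042 * 0.17989404 * 113.368135 = 0.8566 ms


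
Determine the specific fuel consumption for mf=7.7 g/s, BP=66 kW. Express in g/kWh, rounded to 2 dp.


SFC = (mf / BP) * 3600
Rate = 7.7 / 66 = 0.116667 g/(s*kW)
SFC = 0.116667 * 3600 = 420.00 g/kWh


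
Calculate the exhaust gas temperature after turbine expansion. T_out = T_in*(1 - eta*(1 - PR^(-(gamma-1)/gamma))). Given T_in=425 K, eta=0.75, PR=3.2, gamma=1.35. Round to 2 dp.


T_out = T_in * (1 - eta * (1 - PR^(-(gamma-1)/gamma)))
Exponent = -(1.35-1)/1.35 = -0.25925926
PR^exp = 3.2^(-0.25925926) = 0.73966521
Factor = 1 - 0.75*(1 - 0.73966521) = 0.80474891
T_out = 425 * 0.80474891 = 342.02 K


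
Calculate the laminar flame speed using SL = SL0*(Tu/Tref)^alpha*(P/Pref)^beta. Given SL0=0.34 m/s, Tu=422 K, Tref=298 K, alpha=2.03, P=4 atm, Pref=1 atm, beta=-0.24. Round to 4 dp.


SL = SL0 * (Tu/Tref)^alpha * (P/Pref)^beta
T ratio = 422/298 = 1.41610738
(T ratio)^alpha = 1.41610738^2.03 = 2.026400
(P/Pref)^beta = 4^(-0.24) = 0.716978
SL = 0.34 * 2.026400 * 0.716978 = 0.4940 m/s


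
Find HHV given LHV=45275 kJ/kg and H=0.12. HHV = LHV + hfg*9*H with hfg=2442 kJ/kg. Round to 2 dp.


HHV = LHV + hfg * 9 * H
Water addition = 2442 * 9 * 0.12 = 2637.360 kJ/kg
HHV = 45275 + 2637.360 = 47912.36 kJ/kg


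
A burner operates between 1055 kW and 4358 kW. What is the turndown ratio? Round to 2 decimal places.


TDR = Q_max / Q_min
TDR = 4358 / 1055 = 4.13


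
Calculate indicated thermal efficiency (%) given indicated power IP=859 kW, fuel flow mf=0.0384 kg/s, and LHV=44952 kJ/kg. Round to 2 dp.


eta_ith = (IP / (mf * LHV)) * 100
Denominator = 0.0384 * 44952 = 1726.1568 kW
eta_ith = (859 / 1726.1568) * 100 = 49.76%


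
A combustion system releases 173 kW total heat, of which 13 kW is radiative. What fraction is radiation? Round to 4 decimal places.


f_rad = Q_rad / Q_total
f_rad = 13 / 173 = 0.0751


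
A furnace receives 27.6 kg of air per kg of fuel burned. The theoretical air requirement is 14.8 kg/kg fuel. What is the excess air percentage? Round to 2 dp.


Excess air = actual - stoichiometric = 27.6 - 14.8 = 12.80 kg/kg fuel
Excess air % = (excess / stoich) * 100 = (12.80 / 14.8) * 100 = 86.49%


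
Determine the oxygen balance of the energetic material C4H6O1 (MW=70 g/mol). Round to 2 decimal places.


OB = -1600 * (2C + H/2 - O) / MW
Inner = 2*4 + 6/2 - 1 = 10.00
OB = -1600 * 10.00 / 70 = -228.57%


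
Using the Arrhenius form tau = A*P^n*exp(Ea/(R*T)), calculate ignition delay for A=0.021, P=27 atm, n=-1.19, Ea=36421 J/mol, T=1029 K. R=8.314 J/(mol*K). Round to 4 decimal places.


tau = A * P^n * exp(Ea/(R*T))
P^n = 27^(-1.19) = 0.01980054
Ea/(R*T) = 36421/(8.314*1029) = 4.257224
exp(Ea/(R*T)) = 70.613666
tau = 0.021 * 0.01980054 * 70.613666 = 0.0294 ms


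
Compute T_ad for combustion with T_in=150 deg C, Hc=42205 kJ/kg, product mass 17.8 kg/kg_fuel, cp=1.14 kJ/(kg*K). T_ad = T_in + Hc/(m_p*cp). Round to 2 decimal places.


T_ad = T_in + Hc / (m_p * cp)
Denominator = 17.8 * 1.14 = 20.2920
Temperature rise = 42205 / 20.2920 = 2079.88 K
T_ad = 150 + 2079.88 = 2229.88 deg C


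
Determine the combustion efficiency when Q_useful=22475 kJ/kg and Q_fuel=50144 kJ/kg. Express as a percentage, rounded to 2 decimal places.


Efficiency = (Q_useful / Q_fuel) * 100
Efficiency = (22475 / 50144) * 100
Efficiency = 0.4482 * 100 = 44.82%


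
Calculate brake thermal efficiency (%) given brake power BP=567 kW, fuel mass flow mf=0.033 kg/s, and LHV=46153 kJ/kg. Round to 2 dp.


eta_BTE = (BP / (mf * LHV)) * 100
Denominator = 0.033 * 46153 = 1523.0490 kW
eta_BTE = (567 / 1523.0490) * 100 = 37.23%


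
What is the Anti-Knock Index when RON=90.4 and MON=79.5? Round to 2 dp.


AKI = (RON + MON) / 2
AKI = (90.4 + 79.5) / 2
AKI = 169.9 / 2 = 84.95


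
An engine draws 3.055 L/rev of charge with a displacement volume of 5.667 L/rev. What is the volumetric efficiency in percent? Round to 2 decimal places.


eta_v = (V_actual / V_disp) * 100
Ratio = 3.055 / 5.667 = 0.5391
eta_v = 0.5391 * 100 = 53.91%


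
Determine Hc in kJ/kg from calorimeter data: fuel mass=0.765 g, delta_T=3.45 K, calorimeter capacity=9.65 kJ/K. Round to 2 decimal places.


Hc = C_cal * delta_T / m_fuel
Q_released = 9.65 * 3.45 = 33.2925 kJ
m_fuel = 0.765 g = 0.765/1000 kg = 0.000765 kg
Hc = 33.2925 / 0.000765 = 43519.61 kJ/kg


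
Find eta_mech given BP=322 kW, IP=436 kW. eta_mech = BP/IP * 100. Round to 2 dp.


eta_mech = (BP / IP) * 100
Ratio = 322 / 436 = 0.7385
eta_mech = 0.7385 * 100 = 73.85%


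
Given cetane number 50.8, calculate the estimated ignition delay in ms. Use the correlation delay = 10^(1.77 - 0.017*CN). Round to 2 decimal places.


delay = 10^(1.77 - 0.017*CN)
Exponent = 1.77 - 0.017*50.8 = 0.9064
delay = 10^0.9064 = 8.06 ms


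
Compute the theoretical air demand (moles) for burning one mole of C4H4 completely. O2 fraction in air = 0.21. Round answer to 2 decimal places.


Balanced combustion: C4H4 + 5 O2 -> 4 CO2 + 2 H2O
O2 needed = C + H/4 = 4 + 4/4 = 5.00 moles
Air moles = O2 / 0.21 = 5.00 / 0.21 = 23.81 moles air


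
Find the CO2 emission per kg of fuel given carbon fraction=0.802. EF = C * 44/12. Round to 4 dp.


EF = C_frac * (M_CO2 / M_C)
EF = 0.802 * (44/12)
EF = 0.802 * 3.666667 = 2.9407 kg_CO2/kg_fuel


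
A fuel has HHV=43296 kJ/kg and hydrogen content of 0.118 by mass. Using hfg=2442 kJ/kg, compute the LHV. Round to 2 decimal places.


LHV = HHV - hfg * 9 * H
Water correction = 2442 * 9 * 0.118 = 2593.404 kJ/kg
LHV = 43296 - 2593.404 = 40702.60 kJ/kg


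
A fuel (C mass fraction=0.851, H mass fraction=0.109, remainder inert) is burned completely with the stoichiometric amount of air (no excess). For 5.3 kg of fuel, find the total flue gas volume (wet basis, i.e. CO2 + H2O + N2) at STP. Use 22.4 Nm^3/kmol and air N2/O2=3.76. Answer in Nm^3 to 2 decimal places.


Per kg fuel: CO2 = (C/12 kmol)*22.4 = (0.851/12)*22.4 = 1.58853 Nm^3
Per kg fuel: H2O = (H/2 kmol)*22.4 = (0.109/2)*22.4 = 1.22080 Nm^3
O2 needed per kg fuel = C/12 + H/4 = 0.851/12 + 0.109/4 = 0.09816667 kmol
Per kg fuel: N2 = O2*3.76*22.4 = 0.09816667*3.76*22.4 = 8.26799 Nm^3
Total per kg = 1.58853 + 1.22080 + 8.26799 = 11.07732 Nm^3
Total = 11.07732 * 5.3 = 58.71 Nm^3


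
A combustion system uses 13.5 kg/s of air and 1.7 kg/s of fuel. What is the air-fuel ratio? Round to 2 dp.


AFR = m_air / m_fuel
AFR = 13.5 / 1.7 = 7.94


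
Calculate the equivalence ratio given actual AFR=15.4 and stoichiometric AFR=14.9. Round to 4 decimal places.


phi = AFR_stoich / AFR_actual
phi = 14.9 / 15.4 = 0.9675


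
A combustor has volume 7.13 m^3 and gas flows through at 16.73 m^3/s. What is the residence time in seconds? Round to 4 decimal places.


tau = V / Q_flow
tau = 7.13 / 16.73 = 0.4262 s


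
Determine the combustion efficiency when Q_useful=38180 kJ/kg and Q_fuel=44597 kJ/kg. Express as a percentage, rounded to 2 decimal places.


Efficiency = (Q_useful / Q_fuel) * 100
Efficiency = (38180 / 44597) * 100
Efficiency = 0.8561 * 100 = 85.61%


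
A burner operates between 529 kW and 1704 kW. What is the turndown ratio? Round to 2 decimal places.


TDR = Q_max / Q_min
TDR = 1704 / 529 = 3.22


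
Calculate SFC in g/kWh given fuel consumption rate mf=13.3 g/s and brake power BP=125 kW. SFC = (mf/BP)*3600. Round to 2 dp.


SFC = (mf / BP) * 3600
Rate = 13.3 / 125 = 0.106400 g/(s*kW)
SFC = 0.106400 * 3600 = 383.04 g/kWh


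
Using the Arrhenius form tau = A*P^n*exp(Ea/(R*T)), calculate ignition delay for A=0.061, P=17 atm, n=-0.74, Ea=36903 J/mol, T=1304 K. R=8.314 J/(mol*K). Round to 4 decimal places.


tau = A * P^n * exp(Ea/(R*T))
P^n = 17^(-0.74) = 0.12287621
Ea/(R*T) = 36903/(8.314*1304) = 3.403879
exp(Ea/(R*T)) = 30.080544
tau = 0.061 * 0.12287621 * 30.080544 = 0.2255 ms


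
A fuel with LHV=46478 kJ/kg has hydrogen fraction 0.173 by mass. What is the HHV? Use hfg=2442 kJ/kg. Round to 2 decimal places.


HHV = LHV + hfg * 9 * H
Water addition = 2442 * 9 * 0.173 = 3802.194 kJ/kg
HHV = 46478 + 3802.194 = 50280.19 kJ/kg


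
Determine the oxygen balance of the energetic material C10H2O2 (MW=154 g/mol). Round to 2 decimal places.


OB = -1600 * (2C + H/2 - O) / MW
Inner = 2*10 + 2/2 - 2 = 19.00
OB = -1600 * 19.00 / 154 = -197.40%


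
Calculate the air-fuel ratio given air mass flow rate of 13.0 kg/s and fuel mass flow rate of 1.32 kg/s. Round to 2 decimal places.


AFR = m_air / m_fuel
AFR = 13.0 / 1.32 = 9.85


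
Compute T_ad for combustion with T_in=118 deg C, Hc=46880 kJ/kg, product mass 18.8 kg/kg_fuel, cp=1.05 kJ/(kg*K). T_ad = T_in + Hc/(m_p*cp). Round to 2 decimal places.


T_ad = T_in + Hc / (m_p * cp)
Denominator = 18.8 * 1.05 = 19.7400
Temperature rise = 46880 / 19.7400 = 2374.87 K
T_ad = 118 + 2374.87 = 2492.87 deg C
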